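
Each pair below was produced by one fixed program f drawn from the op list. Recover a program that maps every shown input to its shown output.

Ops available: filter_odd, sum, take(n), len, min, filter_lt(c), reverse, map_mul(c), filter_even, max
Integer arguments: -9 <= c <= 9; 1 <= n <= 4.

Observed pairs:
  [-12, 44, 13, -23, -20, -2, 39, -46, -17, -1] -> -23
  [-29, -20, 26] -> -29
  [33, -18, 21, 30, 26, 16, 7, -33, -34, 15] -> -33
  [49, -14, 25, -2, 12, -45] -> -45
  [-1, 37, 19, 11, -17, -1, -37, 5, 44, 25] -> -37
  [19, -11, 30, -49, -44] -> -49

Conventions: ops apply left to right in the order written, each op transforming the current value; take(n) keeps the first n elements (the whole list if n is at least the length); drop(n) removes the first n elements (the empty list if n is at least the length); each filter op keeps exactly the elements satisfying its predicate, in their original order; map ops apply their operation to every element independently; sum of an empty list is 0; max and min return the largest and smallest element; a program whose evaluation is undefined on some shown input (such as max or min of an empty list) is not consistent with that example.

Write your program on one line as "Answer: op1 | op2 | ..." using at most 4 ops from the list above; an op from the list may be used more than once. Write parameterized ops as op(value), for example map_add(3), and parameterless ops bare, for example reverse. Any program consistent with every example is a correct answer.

reverse | filter_lt(4) | filter_odd | min

Check, running the answer program on each example:
  [-12, 44, 13, -23, -20, -2, 39, -46, -17, -1] -> [-1, -17, -46, 39, -2, -20, -23, 13, 44, -12] -> [-1, -17, -46, -2, -20, -23, -12] -> [-1, -17, -23] -> -23
  [-29, -20, 26] -> [26, -20, -29] -> [-20, -29] -> [-29] -> -29
  [33, -18, 21, 30, 26, 16, 7, -33, -34, 15] -> [15, -34, -33, 7, 16, 26, 30, 21, -18, 33] -> [-34, -33, -18] -> [-33] -> -33
  [49, -14, 25, -2, 12, -45] -> [-45, 12, -2, 25, -14, 49] -> [-45, -2, -14] -> [-45] -> -45
  [-1, 37, 19, 11, -17, -1, -37, 5, 44, 25] -> [25, 44, 5, -37, -1, -17, 11, 19, 37, -1] -> [-37, -1, -17, -1] -> [-37, -1, -17, -1] -> -37
  [19, -11, 30, -49, -44] -> [-44, -49, 30, -11, 19] -> [-44, -49, -11] -> [-49, -11] -> -49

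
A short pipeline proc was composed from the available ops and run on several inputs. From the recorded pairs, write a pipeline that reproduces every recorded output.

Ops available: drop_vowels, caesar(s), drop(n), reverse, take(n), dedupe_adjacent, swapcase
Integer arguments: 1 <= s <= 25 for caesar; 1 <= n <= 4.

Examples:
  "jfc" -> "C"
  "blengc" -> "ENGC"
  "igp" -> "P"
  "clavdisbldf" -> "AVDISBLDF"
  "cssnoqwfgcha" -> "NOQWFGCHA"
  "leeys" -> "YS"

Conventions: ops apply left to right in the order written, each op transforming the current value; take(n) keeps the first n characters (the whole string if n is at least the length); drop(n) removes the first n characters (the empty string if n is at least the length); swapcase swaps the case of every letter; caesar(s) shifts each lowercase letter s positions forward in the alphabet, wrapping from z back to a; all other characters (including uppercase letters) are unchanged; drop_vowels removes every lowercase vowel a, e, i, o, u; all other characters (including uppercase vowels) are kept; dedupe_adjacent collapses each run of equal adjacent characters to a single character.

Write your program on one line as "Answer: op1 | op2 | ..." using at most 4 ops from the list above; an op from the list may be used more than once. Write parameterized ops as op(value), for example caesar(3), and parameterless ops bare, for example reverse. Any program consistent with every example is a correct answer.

dedupe_adjacent | swapcase | drop(2)

Check, running the answer program on each example:
  "jfc" -> "jfc" -> "JFC" -> "C"
  "blengc" -> "blengc" -> "BLENGC" -> "ENGC"
  "igp" -> "igp" -> "IGP" -> "P"
  "clavdisbldf" -> "clavdisbldf" -> "CLAVDISBLDF" -> "AVDISBLDF"
  "cssnoqwfgcha" -> "csnoqwfgcha" -> "CSNOQWFGCHA" -> "NOQWFGCHA"
  "leeys" -> "leys" -> "LEYS" -> "YS"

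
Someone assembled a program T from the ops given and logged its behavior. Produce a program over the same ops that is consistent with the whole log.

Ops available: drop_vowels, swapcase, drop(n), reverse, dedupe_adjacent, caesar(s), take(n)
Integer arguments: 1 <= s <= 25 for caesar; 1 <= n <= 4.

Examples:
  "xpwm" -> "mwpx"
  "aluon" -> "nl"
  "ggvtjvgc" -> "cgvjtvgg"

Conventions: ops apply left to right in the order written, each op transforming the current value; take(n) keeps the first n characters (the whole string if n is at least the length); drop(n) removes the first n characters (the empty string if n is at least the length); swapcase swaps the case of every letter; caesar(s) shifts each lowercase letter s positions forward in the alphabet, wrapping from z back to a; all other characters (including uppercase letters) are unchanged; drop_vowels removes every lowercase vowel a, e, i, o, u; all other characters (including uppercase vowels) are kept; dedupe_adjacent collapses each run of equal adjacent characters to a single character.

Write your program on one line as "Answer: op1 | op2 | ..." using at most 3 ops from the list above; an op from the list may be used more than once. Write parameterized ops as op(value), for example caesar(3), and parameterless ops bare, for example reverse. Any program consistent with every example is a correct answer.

reverse | drop_vowels

Check, running the answer program on each example:
  "xpwm" -> "mwpx" -> "mwpx"
  "aluon" -> "noula" -> "nl"
  "ggvtjvgc" -> "cgvjtvgg" -> "cgvjtvgg"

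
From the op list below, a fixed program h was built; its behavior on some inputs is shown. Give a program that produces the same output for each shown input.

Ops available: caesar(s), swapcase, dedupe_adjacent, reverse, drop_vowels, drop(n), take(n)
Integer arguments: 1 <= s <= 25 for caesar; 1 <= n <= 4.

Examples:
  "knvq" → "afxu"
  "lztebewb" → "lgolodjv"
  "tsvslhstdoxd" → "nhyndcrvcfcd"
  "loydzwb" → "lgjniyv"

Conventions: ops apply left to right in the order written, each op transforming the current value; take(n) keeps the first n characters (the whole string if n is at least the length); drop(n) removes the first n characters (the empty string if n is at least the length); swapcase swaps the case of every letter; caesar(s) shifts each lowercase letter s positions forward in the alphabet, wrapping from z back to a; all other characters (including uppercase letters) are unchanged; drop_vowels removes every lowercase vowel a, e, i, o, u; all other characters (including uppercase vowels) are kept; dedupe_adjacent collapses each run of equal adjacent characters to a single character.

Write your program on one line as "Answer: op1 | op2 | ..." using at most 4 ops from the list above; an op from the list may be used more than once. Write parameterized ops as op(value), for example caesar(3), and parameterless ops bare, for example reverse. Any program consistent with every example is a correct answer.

caesar(1) | reverse | caesar(9)

Check, running the answer program on each example:
  "knvq" -> "lowr" -> "rwol" -> "afxu"
  "lztebewb" -> "maufcfxc" -> "cxfcfuam" -> "lgolodjv"
  "tsvslhstdoxd" -> "utwtmituepye" -> "eypeutimtwtu" -> "nhyndcrvcfcd"
  "loydzwb" -> "mpzeaxc" -> "cxaezpm" -> "lgjniyv"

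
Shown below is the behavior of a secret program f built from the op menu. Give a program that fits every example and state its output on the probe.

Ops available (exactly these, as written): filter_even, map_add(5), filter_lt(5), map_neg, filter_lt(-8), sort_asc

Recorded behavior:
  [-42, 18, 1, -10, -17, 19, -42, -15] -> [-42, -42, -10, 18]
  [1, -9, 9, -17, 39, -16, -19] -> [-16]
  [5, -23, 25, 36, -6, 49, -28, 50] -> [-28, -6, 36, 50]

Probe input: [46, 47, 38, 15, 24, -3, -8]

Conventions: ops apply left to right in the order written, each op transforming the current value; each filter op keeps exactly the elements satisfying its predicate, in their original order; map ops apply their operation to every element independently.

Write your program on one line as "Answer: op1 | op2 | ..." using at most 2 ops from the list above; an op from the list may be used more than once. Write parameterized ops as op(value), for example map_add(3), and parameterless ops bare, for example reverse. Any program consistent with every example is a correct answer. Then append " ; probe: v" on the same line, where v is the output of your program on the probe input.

filter_even | sort_asc ; probe: [-8, 24, 38, 46]

Check, running the answer program on each example:
  [-42, 18, 1, -10, -17, 19, -42, -15] -> [-42, 18, -10, -42] -> [-42, -42, -10, 18]
  [1, -9, 9, -17, 39, -16, -19] -> [-16] -> [-16]
  [5, -23, 25, 36, -6, 49, -28, 50] -> [36, -6, -28, 50] -> [-28, -6, 36, 50]
  probe: [46, 47, 38, 15, 24, -3, -8] -> [46, 38, 24, -8] -> [-8, 24, 38, 46]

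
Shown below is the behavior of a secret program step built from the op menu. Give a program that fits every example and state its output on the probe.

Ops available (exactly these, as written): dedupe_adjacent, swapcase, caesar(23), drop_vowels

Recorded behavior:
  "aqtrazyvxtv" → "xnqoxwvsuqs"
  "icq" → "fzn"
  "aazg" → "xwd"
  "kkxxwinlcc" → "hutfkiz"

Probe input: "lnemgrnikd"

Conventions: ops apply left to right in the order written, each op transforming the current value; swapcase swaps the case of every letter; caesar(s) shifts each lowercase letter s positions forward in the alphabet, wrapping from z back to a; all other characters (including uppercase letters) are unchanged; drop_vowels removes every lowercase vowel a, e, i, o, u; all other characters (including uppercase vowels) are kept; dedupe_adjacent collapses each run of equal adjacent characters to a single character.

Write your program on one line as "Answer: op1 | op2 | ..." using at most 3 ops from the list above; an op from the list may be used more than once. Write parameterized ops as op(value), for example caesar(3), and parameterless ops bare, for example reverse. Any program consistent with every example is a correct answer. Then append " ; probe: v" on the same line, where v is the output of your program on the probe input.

dedupe_adjacent | caesar(23) ; probe: "ikbjdokfha"

Check, running the answer program on each example:
  "aqtrazyvxtv" -> "aqtrazyvxtv" -> "xnqoxwvsuqs"
  "icq" -> "icq" -> "fzn"
  "aazg" -> "azg" -> "xwd"
  "kkxxwinlcc" -> "kxwinlc" -> "hutfkiz"
  probe: "lnemgrnikd" -> "lnemgrnikd" -> "ikbjdokfha"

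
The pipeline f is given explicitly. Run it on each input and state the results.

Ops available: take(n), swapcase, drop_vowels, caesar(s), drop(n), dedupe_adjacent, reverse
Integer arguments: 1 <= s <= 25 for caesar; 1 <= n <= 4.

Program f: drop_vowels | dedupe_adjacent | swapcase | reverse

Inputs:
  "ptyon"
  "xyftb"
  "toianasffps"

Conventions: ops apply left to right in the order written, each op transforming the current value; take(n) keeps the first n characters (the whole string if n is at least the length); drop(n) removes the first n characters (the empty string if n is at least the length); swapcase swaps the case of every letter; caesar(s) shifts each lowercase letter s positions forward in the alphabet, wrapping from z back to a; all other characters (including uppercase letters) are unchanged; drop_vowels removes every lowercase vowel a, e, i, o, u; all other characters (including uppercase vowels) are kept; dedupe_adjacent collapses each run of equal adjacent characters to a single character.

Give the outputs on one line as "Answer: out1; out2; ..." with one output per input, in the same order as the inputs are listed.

"NYTP"; "BTFYX"; "SPFSNT"

Execution, op by op:
  "ptyon" -> "ptyn" -> "ptyn" -> "PTYN" -> "NYTP"
  "xyftb" -> "xyftb" -> "xyftb" -> "XYFTB" -> "BTFYX"
  "toianasffps" -> "tnsffps" -> "tnsfps" -> "TNSFPS" -> "SPFSNT"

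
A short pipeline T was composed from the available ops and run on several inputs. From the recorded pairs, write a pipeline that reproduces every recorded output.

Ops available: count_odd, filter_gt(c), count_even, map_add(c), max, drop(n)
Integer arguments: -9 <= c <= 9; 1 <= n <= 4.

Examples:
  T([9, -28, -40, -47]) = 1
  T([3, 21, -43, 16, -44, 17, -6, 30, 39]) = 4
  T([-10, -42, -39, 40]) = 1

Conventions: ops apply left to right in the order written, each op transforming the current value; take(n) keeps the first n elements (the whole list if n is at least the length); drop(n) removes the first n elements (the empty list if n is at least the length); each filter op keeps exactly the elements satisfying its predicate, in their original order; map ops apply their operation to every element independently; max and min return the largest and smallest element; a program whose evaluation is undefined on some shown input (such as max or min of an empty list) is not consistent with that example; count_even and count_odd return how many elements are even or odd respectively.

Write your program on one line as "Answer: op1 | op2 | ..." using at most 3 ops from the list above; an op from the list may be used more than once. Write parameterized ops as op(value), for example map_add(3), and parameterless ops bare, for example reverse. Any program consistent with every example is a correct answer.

map_add(9) | drop(1) | count_even

Check, running the answer program on each example:
  [9, -28, -40, -47] -> [18, -19, -31, -38] -> [-19, -31, -38] -> 1
  [3, 21, -43, 16, -44, 17, -6, 30, 39] -> [12, 30, -34, 25, -35, 26, 3, 39, 48] -> [30, -34, 25, -35, 26, 3, 39, 48] -> 4
  [-10, -42, -39, 40] -> [-1, -33, -30, 49] -> [-33, -30, 49] -> 1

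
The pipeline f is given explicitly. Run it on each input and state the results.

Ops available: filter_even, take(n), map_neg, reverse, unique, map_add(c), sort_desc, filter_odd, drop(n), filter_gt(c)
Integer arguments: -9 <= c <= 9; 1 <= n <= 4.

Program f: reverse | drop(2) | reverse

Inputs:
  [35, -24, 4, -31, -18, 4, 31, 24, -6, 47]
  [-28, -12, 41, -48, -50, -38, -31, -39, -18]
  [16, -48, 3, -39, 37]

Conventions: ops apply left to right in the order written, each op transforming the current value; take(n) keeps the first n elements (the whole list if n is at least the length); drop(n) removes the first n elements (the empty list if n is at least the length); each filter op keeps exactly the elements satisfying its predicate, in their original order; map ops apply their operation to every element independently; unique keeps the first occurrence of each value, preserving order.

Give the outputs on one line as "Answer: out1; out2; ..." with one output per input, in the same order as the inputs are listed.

Execution, op by op:
  [35, -24, 4, -31, -18, 4, 31, 24, -6, 47] -> [47, -6, 24, 31, 4, -18, -31, 4, -24, 35] -> [24, 31, 4, -18, -31, 4, -24, 35] -> [35, -24, 4, -31, -18, 4, 31, 24]
  [-28, -12, 41, -48, -50, -38, -31, -39, -18] -> [-18, -39, -31, -38, -50, -48, 41, -12, -28] -> [-31, -38, -50, -48, 41, -12, -28] -> [-28, -12, 41, -48, -50, -38, -31]
  [16, -48, 3, -39, 37] -> [37, -39, 3, -48, 16] -> [3, -48, 16] -> [16, -48, 3]

[35, -24, 4, -31, -18, 4, 31, 24]; [-28, -12, 41, -48, -50, -38, -31]; [16, -48, 3]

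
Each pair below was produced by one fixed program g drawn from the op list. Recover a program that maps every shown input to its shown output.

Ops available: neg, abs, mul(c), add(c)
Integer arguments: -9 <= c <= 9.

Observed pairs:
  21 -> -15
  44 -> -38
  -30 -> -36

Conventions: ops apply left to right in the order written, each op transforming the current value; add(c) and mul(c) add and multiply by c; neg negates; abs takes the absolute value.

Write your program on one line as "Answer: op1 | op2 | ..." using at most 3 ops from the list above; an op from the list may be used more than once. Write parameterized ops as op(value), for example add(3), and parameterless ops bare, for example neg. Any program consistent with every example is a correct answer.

add(-6) | abs | neg

Check, running the answer program on each example:
  21 -> 15 -> 15 -> -15
  44 -> 38 -> 38 -> -38
  -30 -> -36 -> 36 -> -36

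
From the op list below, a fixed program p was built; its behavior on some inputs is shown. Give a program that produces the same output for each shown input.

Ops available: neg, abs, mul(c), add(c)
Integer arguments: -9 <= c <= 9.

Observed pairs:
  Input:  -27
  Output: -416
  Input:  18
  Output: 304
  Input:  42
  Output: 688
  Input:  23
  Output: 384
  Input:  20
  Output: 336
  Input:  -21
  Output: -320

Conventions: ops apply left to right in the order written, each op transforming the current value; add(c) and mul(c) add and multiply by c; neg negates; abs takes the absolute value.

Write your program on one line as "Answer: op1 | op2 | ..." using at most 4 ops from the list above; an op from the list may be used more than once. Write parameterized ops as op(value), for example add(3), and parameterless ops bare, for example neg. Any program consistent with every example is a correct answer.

mul(2) | add(2) | mul(8)

Check, running the answer program on each example:
  -27 -> -54 -> -52 -> -416
  18 -> 36 -> 38 -> 304
  42 -> 84 -> 86 -> 688
  23 -> 46 -> 48 -> 384
  20 -> 40 -> 42 -> 336
  -21 -> -42 -> -40 -> -320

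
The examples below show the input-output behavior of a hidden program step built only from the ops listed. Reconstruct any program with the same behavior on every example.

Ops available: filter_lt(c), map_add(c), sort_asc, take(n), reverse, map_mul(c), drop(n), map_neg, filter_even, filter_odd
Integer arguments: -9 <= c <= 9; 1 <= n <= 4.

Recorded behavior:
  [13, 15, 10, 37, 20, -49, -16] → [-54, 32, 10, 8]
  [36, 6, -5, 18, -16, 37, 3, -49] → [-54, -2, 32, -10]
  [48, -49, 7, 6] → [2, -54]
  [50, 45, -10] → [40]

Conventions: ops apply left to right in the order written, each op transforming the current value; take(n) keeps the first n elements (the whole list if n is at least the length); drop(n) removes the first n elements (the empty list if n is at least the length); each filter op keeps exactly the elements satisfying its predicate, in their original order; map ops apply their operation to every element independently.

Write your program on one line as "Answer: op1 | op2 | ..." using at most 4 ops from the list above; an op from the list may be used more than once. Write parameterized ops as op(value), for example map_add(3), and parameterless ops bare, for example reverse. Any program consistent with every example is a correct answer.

map_add(2) | filter_odd | map_add(-7) | reverse

Check, running the answer program on each example:
  [13, 15, 10, 37, 20, -49, -16] -> [15, 17, 12, 39, 22, -47, -14] -> [15, 17, 39, -47] -> [8, 10, 32, -54] -> [-54, 32, 10, 8]
  [36, 6, -5, 18, -16, 37, 3, -49] -> [38, 8, -3, 20, -14, 39, 5, -47] -> [-3, 39, 5, -47] -> [-10, 32, -2, -54] -> [-54, -2, 32, -10]
  [48, -49, 7, 6] -> [50, -47, 9, 8] -> [-47, 9] -> [-54, 2] -> [2, -54]
  [50, 45, -10] -> [52, 47, -8] -> [47] -> [40] -> [40]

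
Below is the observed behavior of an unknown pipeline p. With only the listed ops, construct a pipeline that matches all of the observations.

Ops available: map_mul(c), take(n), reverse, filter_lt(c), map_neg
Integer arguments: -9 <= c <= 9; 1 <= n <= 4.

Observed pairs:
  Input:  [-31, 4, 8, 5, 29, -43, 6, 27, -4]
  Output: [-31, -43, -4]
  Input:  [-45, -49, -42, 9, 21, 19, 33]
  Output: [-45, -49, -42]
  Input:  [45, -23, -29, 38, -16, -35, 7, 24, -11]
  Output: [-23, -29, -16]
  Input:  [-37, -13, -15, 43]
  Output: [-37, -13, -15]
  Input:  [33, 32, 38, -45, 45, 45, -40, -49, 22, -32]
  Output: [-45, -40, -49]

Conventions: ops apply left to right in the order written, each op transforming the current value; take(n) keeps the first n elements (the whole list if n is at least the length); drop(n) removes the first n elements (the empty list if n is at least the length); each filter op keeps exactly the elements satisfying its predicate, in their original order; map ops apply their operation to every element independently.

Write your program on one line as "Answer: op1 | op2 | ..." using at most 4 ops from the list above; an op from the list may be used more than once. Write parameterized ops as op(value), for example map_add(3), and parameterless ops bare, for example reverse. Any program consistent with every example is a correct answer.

filter_lt(0) | map_neg | take(3) | map_mul(-1)

Check, running the answer program on each example:
  [-31, 4, 8, 5, 29, -43, 6, 27, -4] -> [-31, -43, -4] -> [31, 43, 4] -> [31, 43, 4] -> [-31, -43, -4]
  [-45, -49, -42, 9, 21, 19, 33] -> [-45, -49, -42] -> [45, 49, 42] -> [45, 49, 42] -> [-45, -49, -42]
  [45, -23, -29, 38, -16, -35, 7, 24, -11] -> [-23, -29, -16, -35, -11] -> [23, 29, 16, 35, 11] -> [23, 29, 16] -> [-23, -29, -16]
  [-37, -13, -15, 43] -> [-37, -13, -15] -> [37, 13, 15] -> [37, 13, 15] -> [-37, -13, -15]
  [33, 32, 38, -45, 45, 45, -40, -49, 22, -32] -> [-45, -40, -49, -32] -> [45, 40, 49, 32] -> [45, 40, 49] -> [-45, -40, -49]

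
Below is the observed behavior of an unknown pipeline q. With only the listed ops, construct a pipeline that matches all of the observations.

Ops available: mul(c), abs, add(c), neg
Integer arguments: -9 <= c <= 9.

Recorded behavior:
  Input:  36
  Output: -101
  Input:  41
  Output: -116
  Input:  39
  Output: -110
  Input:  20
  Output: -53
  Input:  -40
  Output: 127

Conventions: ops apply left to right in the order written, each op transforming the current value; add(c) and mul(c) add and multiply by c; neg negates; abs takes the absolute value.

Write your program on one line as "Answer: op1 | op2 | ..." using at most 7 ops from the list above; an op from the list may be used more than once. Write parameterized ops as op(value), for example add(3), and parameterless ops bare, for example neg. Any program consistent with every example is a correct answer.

add(-3) | neg | mul(-3) | add(-4) | neg | add(-6)

Check, running the answer program on each example:
  36 -> 33 -> -33 -> 99 -> 95 -> -95 -> -101
  41 -> 38 -> -38 -> 114 -> 110 -> -110 -> -116
  39 -> 36 -> -36 -> 108 -> 104 -> -104 -> -110
  20 -> 17 -> -17 -> 51 -> 47 -> -47 -> -53
  -40 -> -43 -> 43 -> -129 -> -133 -> 133 -> 127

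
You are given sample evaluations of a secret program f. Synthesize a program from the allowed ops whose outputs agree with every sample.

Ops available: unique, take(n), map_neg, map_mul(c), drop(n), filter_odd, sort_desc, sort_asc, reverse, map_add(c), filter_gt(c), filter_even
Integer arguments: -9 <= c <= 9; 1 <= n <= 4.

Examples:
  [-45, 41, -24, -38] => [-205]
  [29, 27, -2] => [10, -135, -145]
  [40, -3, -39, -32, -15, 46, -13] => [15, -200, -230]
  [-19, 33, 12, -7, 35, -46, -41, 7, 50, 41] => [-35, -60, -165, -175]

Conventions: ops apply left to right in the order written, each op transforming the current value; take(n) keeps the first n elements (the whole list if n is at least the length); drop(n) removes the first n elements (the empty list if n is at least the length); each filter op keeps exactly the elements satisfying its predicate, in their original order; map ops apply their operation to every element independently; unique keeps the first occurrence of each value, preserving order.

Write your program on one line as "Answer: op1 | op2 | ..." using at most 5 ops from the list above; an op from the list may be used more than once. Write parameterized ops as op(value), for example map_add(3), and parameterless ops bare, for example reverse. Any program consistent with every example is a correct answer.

filter_gt(-6) | sort_asc | take(4) | map_mul(-5)

Check, running the answer program on each example:
  [-45, 41, -24, -38] -> [41] -> [41] -> [41] -> [-205]
  [29, 27, -2] -> [29, 27, -2] -> [-2, 27, 29] -> [-2, 27, 29] -> [10, -135, -145]
  [40, -3, -39, -32, -15, 46, -13] -> [40, -3, 46] -> [-3, 40, 46] -> [-3, 40, 46] -> [15, -200, -230]
  [-19, 33, 12, -7, 35, -46, -41, 7, 50, 41] -> [33, 12, 35, 7, 50, 41] -> [7, 12, 33, 35, 41, 50] -> [7, 12, 33, 35] -> [-35, -60, -165, -175]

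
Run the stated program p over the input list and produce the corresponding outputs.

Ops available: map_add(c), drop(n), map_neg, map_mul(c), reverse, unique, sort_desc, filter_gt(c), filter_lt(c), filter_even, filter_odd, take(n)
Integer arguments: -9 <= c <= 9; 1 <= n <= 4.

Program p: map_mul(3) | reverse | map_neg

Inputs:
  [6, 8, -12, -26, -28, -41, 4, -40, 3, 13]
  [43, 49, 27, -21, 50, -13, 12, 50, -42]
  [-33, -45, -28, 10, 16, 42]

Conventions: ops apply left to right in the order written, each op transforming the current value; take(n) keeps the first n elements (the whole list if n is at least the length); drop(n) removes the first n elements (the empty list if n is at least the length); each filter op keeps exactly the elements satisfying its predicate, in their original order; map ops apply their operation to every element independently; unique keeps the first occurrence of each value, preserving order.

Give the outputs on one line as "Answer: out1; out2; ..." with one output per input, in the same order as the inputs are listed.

Execution, op by op:
  [6, 8, -12, -26, -28, -41, 4, -40, 3, 13] -> [18, 24, -36, -78, -84, -123, 12, -120, 9, 39] -> [39, 9, -120, 12, -123, -84, -78, -36, 24, 18] -> [-39, -9, 120, -12, 123, 84, 78, 36, -24, -18]
  [43, 49, 27, -21, 50, -13, 12, 50, -42] -> [129, 147, 81, -63, 150, -39, 36, 150, -126] -> [-126, 150, 36, -39, 150, -63, 81, 147, 129] -> [126, -150, -36, 39, -150, 63, -81, -147, -129]
  [-33, -45, -28, 10, 16, 42] -> [-99, -135, -84, 30, 48, 126] -> [126, 48, 30, -84, -135, -99] -> [-126, -48, -30, 84, 135, 99]

[-39, -9, 120, -12, 123, 84, 78, 36, -24, -18]; [126, -150, -36, 39, -150, 63, -81, -147, -129]; [-126, -48, -30, 84, 135, 99]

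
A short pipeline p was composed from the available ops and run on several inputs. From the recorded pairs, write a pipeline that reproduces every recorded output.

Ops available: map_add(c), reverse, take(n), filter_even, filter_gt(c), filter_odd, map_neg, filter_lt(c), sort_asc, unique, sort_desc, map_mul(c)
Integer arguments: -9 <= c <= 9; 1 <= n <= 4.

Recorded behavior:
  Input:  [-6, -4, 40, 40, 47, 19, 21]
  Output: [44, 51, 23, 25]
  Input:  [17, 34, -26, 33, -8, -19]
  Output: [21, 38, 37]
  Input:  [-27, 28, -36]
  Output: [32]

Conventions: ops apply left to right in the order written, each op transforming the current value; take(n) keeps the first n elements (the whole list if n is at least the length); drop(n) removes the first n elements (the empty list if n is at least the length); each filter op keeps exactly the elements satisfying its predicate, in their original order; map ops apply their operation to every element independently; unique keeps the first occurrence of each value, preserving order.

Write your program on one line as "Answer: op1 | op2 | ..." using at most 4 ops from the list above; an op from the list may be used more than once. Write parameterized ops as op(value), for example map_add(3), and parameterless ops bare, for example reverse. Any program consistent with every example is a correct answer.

map_add(4) | filter_gt(6) | unique

Check, running the answer program on each example:
  [-6, -4, 40, 40, 47, 19, 21] -> [-2, 0, 44, 44, 51, 23, 25] -> [44, 44, 51, 23, 25] -> [44, 51, 23, 25]
  [17, 34, -26, 33, -8, -19] -> [21, 38, -22, 37, -4, -15] -> [21, 38, 37] -> [21, 38, 37]
  [-27, 28, -36] -> [-23, 32, -32] -> [32] -> [32]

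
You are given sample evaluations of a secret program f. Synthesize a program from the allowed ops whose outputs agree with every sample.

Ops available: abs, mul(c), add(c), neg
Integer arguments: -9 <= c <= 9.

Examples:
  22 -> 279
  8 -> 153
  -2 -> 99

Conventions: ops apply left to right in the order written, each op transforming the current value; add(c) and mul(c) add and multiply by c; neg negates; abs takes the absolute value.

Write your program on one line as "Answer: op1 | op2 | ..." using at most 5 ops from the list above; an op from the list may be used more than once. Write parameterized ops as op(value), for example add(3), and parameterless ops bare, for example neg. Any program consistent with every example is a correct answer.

abs | add(6) | add(3) | mul(9)

Check, running the answer program on each example:
  22 -> 22 -> 28 -> 31 -> 279
  8 -> 8 -> 14 -> 17 -> 153
  -2 -> 2 -> 8 -> 11 -> 99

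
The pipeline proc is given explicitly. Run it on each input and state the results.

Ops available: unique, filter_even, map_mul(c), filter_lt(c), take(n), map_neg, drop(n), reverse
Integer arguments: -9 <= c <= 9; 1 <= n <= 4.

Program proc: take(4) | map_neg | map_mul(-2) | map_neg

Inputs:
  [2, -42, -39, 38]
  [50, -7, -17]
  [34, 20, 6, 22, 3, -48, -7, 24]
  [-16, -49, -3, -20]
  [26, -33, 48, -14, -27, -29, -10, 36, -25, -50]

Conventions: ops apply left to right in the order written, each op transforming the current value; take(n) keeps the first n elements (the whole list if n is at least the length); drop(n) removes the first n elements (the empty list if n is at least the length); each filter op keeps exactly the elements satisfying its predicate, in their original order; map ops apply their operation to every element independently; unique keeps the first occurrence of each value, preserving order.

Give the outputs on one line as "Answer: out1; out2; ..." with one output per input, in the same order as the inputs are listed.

Execution, op by op:
  [2, -42, -39, 38] -> [2, -42, -39, 38] -> [-2, 42, 39, -38] -> [4, -84, -78, 76] -> [-4, 84, 78, -76]
  [50, -7, -17] -> [50, -7, -17] -> [-50, 7, 17] -> [100, -14, -34] -> [-100, 14, 34]
  [34, 20, 6, 22, 3, -48, -7, 24] -> [34, 20, 6, 22] -> [-34, -20, -6, -22] -> [68, 40, 12, 44] -> [-68, -40, -12, -44]
  [-16, -49, -3, -20] -> [-16, -49, -3, -20] -> [16, 49, 3, 20] -> [-32, -98, -6, -40] -> [32, 98, 6, 40]
  [26, -33, 48, -14, -27, -29, -10, 36, -25, -50] -> [26, -33, 48, -14] -> [-26, 33, -48, 14] -> [52, -66, 96, -28] -> [-52, 66, -96, 28]

[-4, 84, 78, -76]; [-100, 14, 34]; [-68, -40, -12, -44]; [32, 98, 6, 40]; [-52, 66, -96, 28]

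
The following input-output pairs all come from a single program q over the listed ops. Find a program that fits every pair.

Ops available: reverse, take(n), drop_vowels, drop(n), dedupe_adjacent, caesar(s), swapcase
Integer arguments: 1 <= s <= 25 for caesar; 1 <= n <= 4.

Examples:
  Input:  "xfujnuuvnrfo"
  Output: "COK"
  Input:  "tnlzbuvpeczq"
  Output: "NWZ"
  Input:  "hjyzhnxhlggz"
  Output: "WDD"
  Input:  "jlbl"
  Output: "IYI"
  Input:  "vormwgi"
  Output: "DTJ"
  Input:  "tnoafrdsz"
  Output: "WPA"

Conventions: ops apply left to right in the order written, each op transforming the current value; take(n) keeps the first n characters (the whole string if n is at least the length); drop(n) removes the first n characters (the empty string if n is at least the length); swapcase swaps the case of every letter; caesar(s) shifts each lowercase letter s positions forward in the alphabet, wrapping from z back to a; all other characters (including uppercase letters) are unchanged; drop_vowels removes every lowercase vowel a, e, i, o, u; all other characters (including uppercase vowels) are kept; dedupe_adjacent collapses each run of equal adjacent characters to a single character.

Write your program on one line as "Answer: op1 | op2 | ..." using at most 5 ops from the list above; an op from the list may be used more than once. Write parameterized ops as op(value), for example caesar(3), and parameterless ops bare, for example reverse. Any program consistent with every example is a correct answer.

drop_vowels | caesar(23) | reverse | take(3) | swapcase

Check, running the answer program on each example:
  "xfujnuuvnrfo" -> "xfjnvnrf" -> "ucgkskoc" -> "cokskgcu" -> "cok" -> "COK"
  "tnlzbuvpeczq" -> "tnlzbvpczq" -> "qkiwysmzwn" -> "nwzmsywikq" -> "nwz" -> "NWZ"
  "hjyzhnxhlggz" -> "hjyzhnxhlggz" -> "egvwekueiddw" -> "wddieukewvge" -> "wdd" -> "WDD"
  "jlbl" -> "jlbl" -> "giyi" -> "iyig" -> "iyi" -> "IYI"
  "vormwgi" -> "vrmwg" -> "sojtd" -> "dtjos" -> "dtj" -> "DTJ"
  "tnoafrdsz" -> "tnfrdsz" -> "qkcoapw" -> "wpaockq" -> "wpa" -> "WPA"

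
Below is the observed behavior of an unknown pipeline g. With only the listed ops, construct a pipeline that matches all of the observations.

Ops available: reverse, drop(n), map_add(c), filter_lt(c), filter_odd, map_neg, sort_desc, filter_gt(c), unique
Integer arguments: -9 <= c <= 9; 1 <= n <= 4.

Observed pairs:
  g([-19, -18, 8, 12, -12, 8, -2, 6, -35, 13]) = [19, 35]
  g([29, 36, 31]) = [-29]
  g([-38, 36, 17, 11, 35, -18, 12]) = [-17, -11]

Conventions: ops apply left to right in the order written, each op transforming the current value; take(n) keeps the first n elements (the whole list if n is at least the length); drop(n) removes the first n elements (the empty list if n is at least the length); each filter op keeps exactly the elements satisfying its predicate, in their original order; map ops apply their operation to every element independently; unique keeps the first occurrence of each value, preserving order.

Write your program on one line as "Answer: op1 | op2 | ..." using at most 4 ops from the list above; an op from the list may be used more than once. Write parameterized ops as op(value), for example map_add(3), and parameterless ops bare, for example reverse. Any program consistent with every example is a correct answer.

filter_odd | sort_desc | map_neg | drop(1)

Check, running the answer program on each example:
  [-19, -18, 8, 12, -12, 8, -2, 6, -35, 13] -> [-19, -35, 13] -> [13, -19, -35] -> [-13, 19, 35] -> [19, 35]
  [29, 36, 31] -> [29, 31] -> [31, 29] -> [-31, -29] -> [-29]
  [-38, 36, 17, 11, 35, -18, 12] -> [17, 11, 35] -> [35, 17, 11] -> [-35, -17, -11] -> [-17, -11]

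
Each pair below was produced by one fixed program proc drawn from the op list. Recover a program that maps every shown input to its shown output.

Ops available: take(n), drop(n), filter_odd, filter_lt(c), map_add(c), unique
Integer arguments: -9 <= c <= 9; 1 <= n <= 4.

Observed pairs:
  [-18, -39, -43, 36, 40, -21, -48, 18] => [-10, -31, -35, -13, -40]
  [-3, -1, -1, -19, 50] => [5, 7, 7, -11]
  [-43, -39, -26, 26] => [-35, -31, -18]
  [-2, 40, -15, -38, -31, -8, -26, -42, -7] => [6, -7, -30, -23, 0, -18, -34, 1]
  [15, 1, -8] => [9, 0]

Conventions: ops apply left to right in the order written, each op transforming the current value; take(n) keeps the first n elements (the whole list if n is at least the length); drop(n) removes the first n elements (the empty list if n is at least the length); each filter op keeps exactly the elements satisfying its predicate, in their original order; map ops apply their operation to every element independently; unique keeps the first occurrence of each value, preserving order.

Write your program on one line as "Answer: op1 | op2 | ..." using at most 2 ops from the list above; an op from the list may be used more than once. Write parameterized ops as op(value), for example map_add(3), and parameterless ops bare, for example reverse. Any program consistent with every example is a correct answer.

filter_lt(8) | map_add(8)

Check, running the answer program on each example:
  [-18, -39, -43, 36, 40, -21, -48, 18] -> [-18, -39, -43, -21, -48] -> [-10, -31, -35, -13, -40]
  [-3, -1, -1, -19, 50] -> [-3, -1, -1, -19] -> [5, 7, 7, -11]
  [-43, -39, -26, 26] -> [-43, -39, -26] -> [-35, -31, -18]
  [-2, 40, -15, -38, -31, -8, -26, -42, -7] -> [-2, -15, -38, -31, -8, -26, -42, -7] -> [6, -7, -30, -23, 0, -18, -34, 1]
  [15, 1, -8] -> [1, -8] -> [9, 0]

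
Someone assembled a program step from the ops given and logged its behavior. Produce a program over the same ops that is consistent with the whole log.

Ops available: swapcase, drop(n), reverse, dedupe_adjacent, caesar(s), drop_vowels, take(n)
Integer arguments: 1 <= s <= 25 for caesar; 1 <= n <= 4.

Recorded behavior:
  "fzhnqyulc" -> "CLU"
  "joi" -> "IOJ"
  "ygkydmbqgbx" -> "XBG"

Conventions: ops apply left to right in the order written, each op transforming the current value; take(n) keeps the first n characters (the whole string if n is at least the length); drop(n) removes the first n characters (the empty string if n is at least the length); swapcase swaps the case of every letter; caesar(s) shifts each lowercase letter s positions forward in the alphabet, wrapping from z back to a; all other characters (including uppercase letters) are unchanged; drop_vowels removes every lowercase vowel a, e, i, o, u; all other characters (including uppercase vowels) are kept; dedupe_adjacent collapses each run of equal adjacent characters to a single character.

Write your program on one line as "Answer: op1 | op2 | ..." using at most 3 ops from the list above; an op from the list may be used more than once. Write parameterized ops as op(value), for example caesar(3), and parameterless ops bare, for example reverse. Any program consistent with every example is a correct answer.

reverse | swapcase | take(3)

Check, running the answer program on each example:
  "fzhnqyulc" -> "cluyqnhzf" -> "CLUYQNHZF" -> "CLU"
  "joi" -> "ioj" -> "IOJ" -> "IOJ"
  "ygkydmbqgbx" -> "xbgqbmdykgy" -> "XBGQBMDYKGY" -> "XBG"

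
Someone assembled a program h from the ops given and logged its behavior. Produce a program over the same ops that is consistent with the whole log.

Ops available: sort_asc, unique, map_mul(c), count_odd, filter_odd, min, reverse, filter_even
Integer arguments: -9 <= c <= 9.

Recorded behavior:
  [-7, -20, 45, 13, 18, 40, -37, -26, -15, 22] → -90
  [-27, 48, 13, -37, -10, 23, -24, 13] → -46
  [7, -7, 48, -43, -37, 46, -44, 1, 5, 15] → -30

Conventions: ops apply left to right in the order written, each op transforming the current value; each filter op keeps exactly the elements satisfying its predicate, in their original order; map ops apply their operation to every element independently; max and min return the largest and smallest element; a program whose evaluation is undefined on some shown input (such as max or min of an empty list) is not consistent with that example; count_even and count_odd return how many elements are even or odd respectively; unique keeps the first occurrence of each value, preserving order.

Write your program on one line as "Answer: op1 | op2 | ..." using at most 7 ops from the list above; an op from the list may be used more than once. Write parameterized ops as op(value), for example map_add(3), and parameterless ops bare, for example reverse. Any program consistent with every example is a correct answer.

sort_asc | filter_odd | unique | map_mul(-2) | reverse | min

Check, running the answer program on each example:
  [-7, -20, 45, 13, 18, 40, -37, -26, -15, 22] -> [-37, -26, -20, -15, -7, 13, 18, 22, 40, 45] -> [-37, -15, -7, 13, 45] -> [-37, -15, -7, 13, 45] -> [74, 30, 14, -26, -90] -> [-90, -26, 14, 30, 74] -> -90
  [-27, 48, 13, -37, -10, 23, -24, 13] -> [-37, -27, -24, -10, 13, 13, 23, 48] -> [-37, -27, 13, 13, 23] -> [-37, -27, 13, 23] -> [74, 54, -26, -46] -> [-46, -26, 54, 74] -> -46
  [7, -7, 48, -43, -37, 46, -44, 1, 5, 15] -> [-44, -43, -37, -7, 1, 5, 7, 15, 46, 48] -> [-43, -37, -7, 1, 5, 7, 15] -> [-43, -37, -7, 1, 5, 7, 15] -> [86, 74, 14, -2, -10, -14, -30] -> [-30, -14, -10, -2, 14, 74, 86] -> -30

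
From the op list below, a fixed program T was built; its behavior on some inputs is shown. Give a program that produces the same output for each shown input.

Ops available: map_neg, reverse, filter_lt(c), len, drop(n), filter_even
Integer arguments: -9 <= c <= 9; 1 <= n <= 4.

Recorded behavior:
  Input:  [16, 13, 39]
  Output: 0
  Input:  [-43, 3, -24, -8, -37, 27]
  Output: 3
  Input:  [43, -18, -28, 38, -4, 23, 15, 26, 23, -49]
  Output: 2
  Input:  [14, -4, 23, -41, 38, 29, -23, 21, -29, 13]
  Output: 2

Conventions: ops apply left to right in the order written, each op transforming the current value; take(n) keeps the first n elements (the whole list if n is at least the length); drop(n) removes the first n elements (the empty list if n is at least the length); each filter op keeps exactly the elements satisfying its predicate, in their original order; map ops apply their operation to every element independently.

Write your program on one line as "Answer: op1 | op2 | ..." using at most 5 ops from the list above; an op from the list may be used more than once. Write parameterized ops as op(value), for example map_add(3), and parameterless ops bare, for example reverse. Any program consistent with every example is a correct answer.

filter_lt(5) | map_neg | drop(2) | len

Check, running the answer program on each example:
  [16, 13, 39] -> [] -> [] -> [] -> 0
  [-43, 3, -24, -8, -37, 27] -> [-43, 3, -24, -8, -37] -> [43, -3, 24, 8, 37] -> [24, 8, 37] -> 3
  [43, -18, -28, 38, -4, 23, 15, 26, 23, -49] -> [-18, -28, -4, -49] -> [18, 28, 4, 49] -> [4, 49] -> 2
  [14, -4, 23, -41, 38, 29, -23, 21, -29, 13] -> [-4, -41, -23, -29] -> [4, 41, 23, 29] -> [23, 29] -> 2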